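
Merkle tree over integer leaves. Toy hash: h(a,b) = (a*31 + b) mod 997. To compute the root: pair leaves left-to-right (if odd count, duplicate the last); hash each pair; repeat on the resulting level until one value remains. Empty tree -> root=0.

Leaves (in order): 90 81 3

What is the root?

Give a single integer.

L0: [90, 81, 3]
L1: h(90,81)=(90*31+81)%997=877 h(3,3)=(3*31+3)%997=96 -> [877, 96]
L2: h(877,96)=(877*31+96)%997=364 -> [364]

Answer: 364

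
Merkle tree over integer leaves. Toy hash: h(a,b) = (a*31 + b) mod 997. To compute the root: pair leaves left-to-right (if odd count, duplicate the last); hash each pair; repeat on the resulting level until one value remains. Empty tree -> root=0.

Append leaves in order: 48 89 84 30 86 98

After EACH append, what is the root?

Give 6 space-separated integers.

Answer: 48 580 728 674 285 669

Derivation:
After append 48 (leaves=[48]):
  L0: [48]
  root=48
After append 89 (leaves=[48, 89]):
  L0: [48, 89]
  L1: h(48,89)=(48*31+89)%997=580 -> [580]
  root=580
After append 84 (leaves=[48, 89, 84]):
  L0: [48, 89, 84]
  L1: h(48,89)=(48*31+89)%997=580 h(84,84)=(84*31+84)%997=694 -> [580, 694]
  L2: h(580,694)=(580*31+694)%997=728 -> [728]
  root=728
After append 30 (leaves=[48, 89, 84, 30]):
  L0: [48, 89, 84, 30]
  L1: h(48,89)=(48*31+89)%997=580 h(84,30)=(84*31+30)%997=640 -> [580, 640]
  L2: h(580,640)=(580*31+640)%997=674 -> [674]
  root=674
After append 86 (leaves=[48, 89, 84, 30, 86]):
  L0: [48, 89, 84, 30, 86]
  L1: h(48,89)=(48*31+89)%997=580 h(84,30)=(84*31+30)%997=640 h(86,86)=(86*31+86)%997=758 -> [580, 640, 758]
  L2: h(580,640)=(580*31+640)%997=674 h(758,758)=(758*31+758)%997=328 -> [674, 328]
  L3: h(674,328)=(674*31+328)%997=285 -> [285]
  root=285
After append 98 (leaves=[48, 89, 84, 30, 86, 98]):
  L0: [48, 89, 84, 30, 86, 98]
  L1: h(48,89)=(48*31+89)%997=580 h(84,30)=(84*31+30)%997=640 h(86,98)=(86*31+98)%997=770 -> [580, 640, 770]
  L2: h(580,640)=(580*31+640)%997=674 h(770,770)=(770*31+770)%997=712 -> [674, 712]
  L3: h(674,712)=(674*31+712)%997=669 -> [669]
  root=669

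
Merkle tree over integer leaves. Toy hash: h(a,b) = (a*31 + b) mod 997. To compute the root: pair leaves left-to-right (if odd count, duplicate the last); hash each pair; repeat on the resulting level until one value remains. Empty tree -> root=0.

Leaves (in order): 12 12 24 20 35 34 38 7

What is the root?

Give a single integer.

L0: [12, 12, 24, 20, 35, 34, 38, 7]
L1: h(12,12)=(12*31+12)%997=384 h(24,20)=(24*31+20)%997=764 h(35,34)=(35*31+34)%997=122 h(38,7)=(38*31+7)%997=188 -> [384, 764, 122, 188]
L2: h(384,764)=(384*31+764)%997=704 h(122,188)=(122*31+188)%997=979 -> [704, 979]
L3: h(704,979)=(704*31+979)%997=869 -> [869]

Answer: 869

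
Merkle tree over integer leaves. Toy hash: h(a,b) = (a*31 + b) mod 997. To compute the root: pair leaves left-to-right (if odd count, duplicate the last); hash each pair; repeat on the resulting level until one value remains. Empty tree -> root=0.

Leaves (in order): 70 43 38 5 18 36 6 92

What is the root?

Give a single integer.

Answer: 622

Derivation:
L0: [70, 43, 38, 5, 18, 36, 6, 92]
L1: h(70,43)=(70*31+43)%997=219 h(38,5)=(38*31+5)%997=186 h(18,36)=(18*31+36)%997=594 h(6,92)=(6*31+92)%997=278 -> [219, 186, 594, 278]
L2: h(219,186)=(219*31+186)%997=993 h(594,278)=(594*31+278)%997=746 -> [993, 746]
L3: h(993,746)=(993*31+746)%997=622 -> [622]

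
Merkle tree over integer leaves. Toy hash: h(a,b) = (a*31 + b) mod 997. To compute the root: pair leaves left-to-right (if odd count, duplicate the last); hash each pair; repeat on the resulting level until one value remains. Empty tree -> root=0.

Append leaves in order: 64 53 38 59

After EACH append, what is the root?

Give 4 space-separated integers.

After append 64 (leaves=[64]):
  L0: [64]
  root=64
After append 53 (leaves=[64, 53]):
  L0: [64, 53]
  L1: h(64,53)=(64*31+53)%997=43 -> [43]
  root=43
After append 38 (leaves=[64, 53, 38]):
  L0: [64, 53, 38]
  L1: h(64,53)=(64*31+53)%997=43 h(38,38)=(38*31+38)%997=219 -> [43, 219]
  L2: h(43,219)=(43*31+219)%997=555 -> [555]
  root=555
After append 59 (leaves=[64, 53, 38, 59]):
  L0: [64, 53, 38, 59]
  L1: h(64,53)=(64*31+53)%997=43 h(38,59)=(38*31+59)%997=240 -> [43, 240]
  L2: h(43,240)=(43*31+240)%997=576 -> [576]
  root=576

Answer: 64 43 555 576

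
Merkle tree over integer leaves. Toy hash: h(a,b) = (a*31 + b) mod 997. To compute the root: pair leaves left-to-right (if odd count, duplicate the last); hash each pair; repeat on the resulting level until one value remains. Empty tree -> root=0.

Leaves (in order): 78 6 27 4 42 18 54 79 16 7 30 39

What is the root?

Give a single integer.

L0: [78, 6, 27, 4, 42, 18, 54, 79, 16, 7, 30, 39]
L1: h(78,6)=(78*31+6)%997=430 h(27,4)=(27*31+4)%997=841 h(42,18)=(42*31+18)%997=323 h(54,79)=(54*31+79)%997=756 h(16,7)=(16*31+7)%997=503 h(30,39)=(30*31+39)%997=969 -> [430, 841, 323, 756, 503, 969]
L2: h(430,841)=(430*31+841)%997=213 h(323,756)=(323*31+756)%997=799 h(503,969)=(503*31+969)%997=610 -> [213, 799, 610]
L3: h(213,799)=(213*31+799)%997=423 h(610,610)=(610*31+610)%997=577 -> [423, 577]
L4: h(423,577)=(423*31+577)%997=729 -> [729]

Answer: 729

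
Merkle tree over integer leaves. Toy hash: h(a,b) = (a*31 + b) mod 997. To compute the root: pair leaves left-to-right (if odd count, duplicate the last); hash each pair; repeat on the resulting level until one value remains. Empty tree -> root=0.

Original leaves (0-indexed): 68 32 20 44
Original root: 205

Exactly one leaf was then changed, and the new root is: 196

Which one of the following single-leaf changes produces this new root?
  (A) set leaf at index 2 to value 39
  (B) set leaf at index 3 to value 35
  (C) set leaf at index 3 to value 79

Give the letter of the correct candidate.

Answer: B

Derivation:
Original leaves: [68, 32, 20, 44]
Target new root: 196
Try each candidate change and compute the resulting root:
Candidate A: set leaf[2] = 39 -> leaves = [68, 32, 39, 44]
  L0: [68, 32, 39, 44]
  L1: h(68,32)=(68*31+32)%997=146 h(39,44)=(39*31+44)%997=256 -> [146, 256]
  L2: h(146,256)=(146*31+256)%997=794 -> [794]
  root = 794 != target 196
Candidate B: set leaf[3] = 35 -> leaves = [68, 32, 20, 35]
  L0: [68, 32, 20, 35]
  L1: h(68,32)=(68*31+32)%997=146 h(20,35)=(20*31+35)%997=655 -> [146, 655]
  L2: h(146,655)=(146*31+655)%997=196 -> [196]
  root = 196 == target 196  ** MATCH **
Candidate C: set leaf[3] = 79 -> leaves = [68, 32, 20, 79]
  L0: [68, 32, 20, 79]
  L1: h(68,32)=(68*31+32)%997=146 h(20,79)=(20*31+79)%997=699 -> [146, 699]
  L2: h(146,699)=(146*31+699)%997=240 -> [240]
  root = 240 != target 196
Candidate B produces the target root.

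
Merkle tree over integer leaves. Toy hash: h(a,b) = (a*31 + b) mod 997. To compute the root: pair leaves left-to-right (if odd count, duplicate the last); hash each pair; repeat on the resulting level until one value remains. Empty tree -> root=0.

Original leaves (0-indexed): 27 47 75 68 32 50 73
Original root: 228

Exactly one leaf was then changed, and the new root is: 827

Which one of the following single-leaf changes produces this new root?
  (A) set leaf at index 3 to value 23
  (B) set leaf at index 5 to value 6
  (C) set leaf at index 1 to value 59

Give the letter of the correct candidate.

Original leaves: [27, 47, 75, 68, 32, 50, 73]
Target new root: 827
Try each candidate change and compute the resulting root:
Candidate A: set leaf[3] = 23 -> leaves = [27, 47, 75, 23, 32, 50, 73]
  L0: [27, 47, 75, 23, 32, 50, 73]
  L1: h(27,47)=(27*31+47)%997=884 h(75,23)=(75*31+23)%997=354 h(32,50)=(32*31+50)%997=45 h(73,73)=(73*31+73)%997=342 -> [884, 354, 45, 342]
  L2: h(884,354)=(884*31+354)%997=839 h(45,342)=(45*31+342)%997=740 -> [839, 740]
  L3: h(839,740)=(839*31+740)%997=827 -> [827]
  root = 827 == target 827  ** MATCH **
Candidate B: set leaf[5] = 6 -> leaves = [27, 47, 75, 68, 32, 6, 73]
  L0: [27, 47, 75, 68, 32, 6, 73]
  L1: h(27,47)=(27*31+47)%997=884 h(75,68)=(75*31+68)%997=399 h(32,6)=(32*31+6)%997=1 h(73,73)=(73*31+73)%997=342 -> [884, 399, 1, 342]
  L2: h(884,399)=(884*31+399)%997=884 h(1,342)=(1*31+342)%997=373 -> [884, 373]
  L3: h(884,373)=(884*31+373)%997=858 -> [858]
  root = 858 != target 827
Candidate C: set leaf[1] = 59 -> leaves = [27, 59, 75, 68, 32, 50, 73]
  L0: [27, 59, 75, 68, 32, 50, 73]
  L1: h(27,59)=(27*31+59)%997=896 h(75,68)=(75*31+68)%997=399 h(32,50)=(32*31+50)%997=45 h(73,73)=(73*31+73)%997=342 -> [896, 399, 45, 342]
  L2: h(896,399)=(896*31+399)%997=259 h(45,342)=(45*31+342)%997=740 -> [259, 740]
  L3: h(259,740)=(259*31+740)%997=793 -> [793]
  root = 793 != target 827
Candidate A produces the target root.

Answer: A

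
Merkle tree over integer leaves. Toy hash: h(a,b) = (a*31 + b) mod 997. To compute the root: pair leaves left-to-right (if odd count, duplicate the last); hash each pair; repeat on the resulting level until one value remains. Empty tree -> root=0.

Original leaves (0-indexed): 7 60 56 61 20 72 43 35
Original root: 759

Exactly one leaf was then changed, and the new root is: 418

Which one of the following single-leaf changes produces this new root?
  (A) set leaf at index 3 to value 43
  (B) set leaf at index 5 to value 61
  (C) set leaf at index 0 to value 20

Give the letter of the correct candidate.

Original leaves: [7, 60, 56, 61, 20, 72, 43, 35]
Target new root: 418
Try each candidate change and compute the resulting root:
Candidate A: set leaf[3] = 43 -> leaves = [7, 60, 56, 43, 20, 72, 43, 35]
  L0: [7, 60, 56, 43, 20, 72, 43, 35]
  L1: h(7,60)=(7*31+60)%997=277 h(56,43)=(56*31+43)%997=782 h(20,72)=(20*31+72)%997=692 h(43,35)=(43*31+35)%997=371 -> [277, 782, 692, 371]
  L2: h(277,782)=(277*31+782)%997=396 h(692,371)=(692*31+371)%997=886 -> [396, 886]
  L3: h(396,886)=(396*31+886)%997=201 -> [201]
  root = 201 != target 418
Candidate B: set leaf[5] = 61 -> leaves = [7, 60, 56, 61, 20, 61, 43, 35]
  L0: [7, 60, 56, 61, 20, 61, 43, 35]
  L1: h(7,60)=(7*31+60)%997=277 h(56,61)=(56*31+61)%997=800 h(20,61)=(20*31+61)%997=681 h(43,35)=(43*31+35)%997=371 -> [277, 800, 681, 371]
  L2: h(277,800)=(277*31+800)%997=414 h(681,371)=(681*31+371)%997=545 -> [414, 545]
  L3: h(414,545)=(414*31+545)%997=418 -> [418]
  root = 418 == target 418  ** MATCH **
Candidate C: set leaf[0] = 20 -> leaves = [20, 60, 56, 61, 20, 72, 43, 35]
  L0: [20, 60, 56, 61, 20, 72, 43, 35]
  L1: h(20,60)=(20*31+60)%997=680 h(56,61)=(56*31+61)%997=800 h(20,72)=(20*31+72)%997=692 h(43,35)=(43*31+35)%997=371 -> [680, 800, 692, 371]
  L2: h(680,800)=(680*31+800)%997=943 h(692,371)=(692*31+371)%997=886 -> [943, 886]
  L3: h(943,886)=(943*31+886)%997=209 -> [209]
  root = 209 != target 418
Candidate B produces the target root.

Answer: B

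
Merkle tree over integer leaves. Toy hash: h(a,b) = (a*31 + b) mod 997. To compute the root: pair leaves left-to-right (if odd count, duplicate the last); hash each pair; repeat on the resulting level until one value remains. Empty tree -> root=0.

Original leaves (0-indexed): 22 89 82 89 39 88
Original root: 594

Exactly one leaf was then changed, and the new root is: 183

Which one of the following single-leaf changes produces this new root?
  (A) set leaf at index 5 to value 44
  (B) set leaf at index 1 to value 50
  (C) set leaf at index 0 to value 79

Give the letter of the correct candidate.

Answer: A

Derivation:
Original leaves: [22, 89, 82, 89, 39, 88]
Target new root: 183
Try each candidate change and compute the resulting root:
Candidate A: set leaf[5] = 44 -> leaves = [22, 89, 82, 89, 39, 44]
  L0: [22, 89, 82, 89, 39, 44]
  L1: h(22,89)=(22*31+89)%997=771 h(82,89)=(82*31+89)%997=637 h(39,44)=(39*31+44)%997=256 -> [771, 637, 256]
  L2: h(771,637)=(771*31+637)%997=610 h(256,256)=(256*31+256)%997=216 -> [610, 216]
  L3: h(610,216)=(610*31+216)%997=183 -> [183]
  root = 183 == target 183  ** MATCH **
Candidate B: set leaf[1] = 50 -> leaves = [22, 50, 82, 89, 39, 88]
  L0: [22, 50, 82, 89, 39, 88]
  L1: h(22,50)=(22*31+50)%997=732 h(82,89)=(82*31+89)%997=637 h(39,88)=(39*31+88)%997=300 -> [732, 637, 300]
  L2: h(732,637)=(732*31+637)%997=398 h(300,300)=(300*31+300)%997=627 -> [398, 627]
  L3: h(398,627)=(398*31+627)%997=4 -> [4]
  root = 4 != target 183
Candidate C: set leaf[0] = 79 -> leaves = [79, 89, 82, 89, 39, 88]
  L0: [79, 89, 82, 89, 39, 88]
  L1: h(79,89)=(79*31+89)%997=544 h(82,89)=(82*31+89)%997=637 h(39,88)=(39*31+88)%997=300 -> [544, 637, 300]
  L2: h(544,637)=(544*31+637)%997=552 h(300,300)=(300*31+300)%997=627 -> [552, 627]
  L3: h(552,627)=(552*31+627)%997=790 -> [790]
  root = 790 != target 183
Candidate A produces the target root.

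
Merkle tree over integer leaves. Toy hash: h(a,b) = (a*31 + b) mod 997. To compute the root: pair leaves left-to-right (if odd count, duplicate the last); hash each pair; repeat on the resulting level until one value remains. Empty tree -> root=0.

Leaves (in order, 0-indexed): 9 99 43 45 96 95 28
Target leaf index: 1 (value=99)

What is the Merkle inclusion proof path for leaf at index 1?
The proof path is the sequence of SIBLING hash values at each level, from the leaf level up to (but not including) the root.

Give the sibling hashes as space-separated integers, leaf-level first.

Answer: 9 381 385

Derivation:
L0 (leaves): [9, 99, 43, 45, 96, 95, 28], target index=1
L1: h(9,99)=(9*31+99)%997=378 [pair 0] h(43,45)=(43*31+45)%997=381 [pair 1] h(96,95)=(96*31+95)%997=80 [pair 2] h(28,28)=(28*31+28)%997=896 [pair 3] -> [378, 381, 80, 896]
  Sibling for proof at L0: 9
L2: h(378,381)=(378*31+381)%997=135 [pair 0] h(80,896)=(80*31+896)%997=385 [pair 1] -> [135, 385]
  Sibling for proof at L1: 381
L3: h(135,385)=(135*31+385)%997=582 [pair 0] -> [582]
  Sibling for proof at L2: 385
Root: 582
Proof path (sibling hashes from leaf to root): [9, 381, 385]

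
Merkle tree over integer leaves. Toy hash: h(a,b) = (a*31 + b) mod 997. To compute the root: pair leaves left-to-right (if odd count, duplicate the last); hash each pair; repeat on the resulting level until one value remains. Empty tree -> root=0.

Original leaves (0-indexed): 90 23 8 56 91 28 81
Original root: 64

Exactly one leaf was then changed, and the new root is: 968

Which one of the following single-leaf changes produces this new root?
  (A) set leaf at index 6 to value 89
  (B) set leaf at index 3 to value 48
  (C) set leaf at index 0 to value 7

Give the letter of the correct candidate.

Original leaves: [90, 23, 8, 56, 91, 28, 81]
Target new root: 968
Try each candidate change and compute the resulting root:
Candidate A: set leaf[6] = 89 -> leaves = [90, 23, 8, 56, 91, 28, 89]
  L0: [90, 23, 8, 56, 91, 28, 89]
  L1: h(90,23)=(90*31+23)%997=819 h(8,56)=(8*31+56)%997=304 h(91,28)=(91*31+28)%997=855 h(89,89)=(89*31+89)%997=854 -> [819, 304, 855, 854]
  L2: h(819,304)=(819*31+304)%997=768 h(855,854)=(855*31+854)%997=440 -> [768, 440]
  L3: h(768,440)=(768*31+440)%997=320 -> [320]
  root = 320 != target 968
Candidate B: set leaf[3] = 48 -> leaves = [90, 23, 8, 48, 91, 28, 81]
  L0: [90, 23, 8, 48, 91, 28, 81]
  L1: h(90,23)=(90*31+23)%997=819 h(8,48)=(8*31+48)%997=296 h(91,28)=(91*31+28)%997=855 h(81,81)=(81*31+81)%997=598 -> [819, 296, 855, 598]
  L2: h(819,296)=(819*31+296)%997=760 h(855,598)=(855*31+598)%997=184 -> [760, 184]
  L3: h(760,184)=(760*31+184)%997=813 -> [813]
  root = 813 != target 968
Candidate C: set leaf[0] = 7 -> leaves = [7, 23, 8, 56, 91, 28, 81]
  L0: [7, 23, 8, 56, 91, 28, 81]
  L1: h(7,23)=(7*31+23)%997=240 h(8,56)=(8*31+56)%997=304 h(91,28)=(91*31+28)%997=855 h(81,81)=(81*31+81)%997=598 -> [240, 304, 855, 598]
  L2: h(240,304)=(240*31+304)%997=765 h(855,598)=(855*31+598)%997=184 -> [765, 184]
  L3: h(765,184)=(765*31+184)%997=968 -> [968]
  root = 968 == target 968  ** MATCH **
Candidate C produces the target root.

Answer: C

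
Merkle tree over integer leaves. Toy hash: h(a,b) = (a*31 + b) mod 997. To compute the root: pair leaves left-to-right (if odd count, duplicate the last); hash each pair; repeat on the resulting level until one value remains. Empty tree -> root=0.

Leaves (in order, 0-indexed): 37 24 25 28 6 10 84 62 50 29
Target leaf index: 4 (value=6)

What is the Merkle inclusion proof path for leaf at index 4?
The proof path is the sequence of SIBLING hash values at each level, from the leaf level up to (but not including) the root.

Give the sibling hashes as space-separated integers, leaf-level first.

Answer: 10 672 215 759

Derivation:
L0 (leaves): [37, 24, 25, 28, 6, 10, 84, 62, 50, 29], target index=4
L1: h(37,24)=(37*31+24)%997=174 [pair 0] h(25,28)=(25*31+28)%997=803 [pair 1] h(6,10)=(6*31+10)%997=196 [pair 2] h(84,62)=(84*31+62)%997=672 [pair 3] h(50,29)=(50*31+29)%997=582 [pair 4] -> [174, 803, 196, 672, 582]
  Sibling for proof at L0: 10
L2: h(174,803)=(174*31+803)%997=215 [pair 0] h(196,672)=(196*31+672)%997=766 [pair 1] h(582,582)=(582*31+582)%997=678 [pair 2] -> [215, 766, 678]
  Sibling for proof at L1: 672
L3: h(215,766)=(215*31+766)%997=452 [pair 0] h(678,678)=(678*31+678)%997=759 [pair 1] -> [452, 759]
  Sibling for proof at L2: 215
L4: h(452,759)=(452*31+759)%997=813 [pair 0] -> [813]
  Sibling for proof at L3: 759
Root: 813
Proof path (sibling hashes from leaf to root): [10, 672, 215, 759]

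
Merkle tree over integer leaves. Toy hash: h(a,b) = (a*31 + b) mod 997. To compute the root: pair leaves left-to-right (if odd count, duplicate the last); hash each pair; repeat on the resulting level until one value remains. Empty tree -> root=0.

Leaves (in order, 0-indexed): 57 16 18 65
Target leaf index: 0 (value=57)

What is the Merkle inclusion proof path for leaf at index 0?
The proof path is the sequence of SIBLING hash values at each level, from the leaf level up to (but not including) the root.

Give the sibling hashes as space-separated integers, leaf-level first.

L0 (leaves): [57, 16, 18, 65], target index=0
L1: h(57,16)=(57*31+16)%997=786 [pair 0] h(18,65)=(18*31+65)%997=623 [pair 1] -> [786, 623]
  Sibling for proof at L0: 16
L2: h(786,623)=(786*31+623)%997=64 [pair 0] -> [64]
  Sibling for proof at L1: 623
Root: 64
Proof path (sibling hashes from leaf to root): [16, 623]

Answer: 16 623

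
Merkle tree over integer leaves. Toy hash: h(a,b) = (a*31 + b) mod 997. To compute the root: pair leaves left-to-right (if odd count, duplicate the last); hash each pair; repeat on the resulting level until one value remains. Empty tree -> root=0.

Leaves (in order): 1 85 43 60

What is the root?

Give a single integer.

Answer: 4

Derivation:
L0: [1, 85, 43, 60]
L1: h(1,85)=(1*31+85)%997=116 h(43,60)=(43*31+60)%997=396 -> [116, 396]
L2: h(116,396)=(116*31+396)%997=4 -> [4]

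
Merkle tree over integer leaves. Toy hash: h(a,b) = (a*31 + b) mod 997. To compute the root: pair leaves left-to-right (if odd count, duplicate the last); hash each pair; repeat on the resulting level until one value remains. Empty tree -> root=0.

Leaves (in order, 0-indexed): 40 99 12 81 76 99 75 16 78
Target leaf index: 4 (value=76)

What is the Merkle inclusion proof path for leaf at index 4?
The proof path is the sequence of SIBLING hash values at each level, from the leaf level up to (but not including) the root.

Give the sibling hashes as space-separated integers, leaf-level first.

L0 (leaves): [40, 99, 12, 81, 76, 99, 75, 16, 78], target index=4
L1: h(40,99)=(40*31+99)%997=342 [pair 0] h(12,81)=(12*31+81)%997=453 [pair 1] h(76,99)=(76*31+99)%997=461 [pair 2] h(75,16)=(75*31+16)%997=347 [pair 3] h(78,78)=(78*31+78)%997=502 [pair 4] -> [342, 453, 461, 347, 502]
  Sibling for proof at L0: 99
L2: h(342,453)=(342*31+453)%997=88 [pair 0] h(461,347)=(461*31+347)%997=680 [pair 1] h(502,502)=(502*31+502)%997=112 [pair 2] -> [88, 680, 112]
  Sibling for proof at L1: 347
L3: h(88,680)=(88*31+680)%997=417 [pair 0] h(112,112)=(112*31+112)%997=593 [pair 1] -> [417, 593]
  Sibling for proof at L2: 88
L4: h(417,593)=(417*31+593)%997=559 [pair 0] -> [559]
  Sibling for proof at L3: 593
Root: 559
Proof path (sibling hashes from leaf to root): [99, 347, 88, 593]

Answer: 99 347 88 593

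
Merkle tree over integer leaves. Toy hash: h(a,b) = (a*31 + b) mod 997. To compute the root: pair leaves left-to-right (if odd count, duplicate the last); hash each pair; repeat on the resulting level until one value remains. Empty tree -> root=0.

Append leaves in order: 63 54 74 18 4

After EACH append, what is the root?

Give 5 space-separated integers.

Answer: 63 13 777 721 525

Derivation:
After append 63 (leaves=[63]):
  L0: [63]
  root=63
After append 54 (leaves=[63, 54]):
  L0: [63, 54]
  L1: h(63,54)=(63*31+54)%997=13 -> [13]
  root=13
After append 74 (leaves=[63, 54, 74]):
  L0: [63, 54, 74]
  L1: h(63,54)=(63*31+54)%997=13 h(74,74)=(74*31+74)%997=374 -> [13, 374]
  L2: h(13,374)=(13*31+374)%997=777 -> [777]
  root=777
After append 18 (leaves=[63, 54, 74, 18]):
  L0: [63, 54, 74, 18]
  L1: h(63,54)=(63*31+54)%997=13 h(74,18)=(74*31+18)%997=318 -> [13, 318]
  L2: h(13,318)=(13*31+318)%997=721 -> [721]
  root=721
After append 4 (leaves=[63, 54, 74, 18, 4]):
  L0: [63, 54, 74, 18, 4]
  L1: h(63,54)=(63*31+54)%997=13 h(74,18)=(74*31+18)%997=318 h(4,4)=(4*31+4)%997=128 -> [13, 318, 128]
  L2: h(13,318)=(13*31+318)%997=721 h(128,128)=(128*31+128)%997=108 -> [721, 108]
  L3: h(721,108)=(721*31+108)%997=525 -> [525]
  root=525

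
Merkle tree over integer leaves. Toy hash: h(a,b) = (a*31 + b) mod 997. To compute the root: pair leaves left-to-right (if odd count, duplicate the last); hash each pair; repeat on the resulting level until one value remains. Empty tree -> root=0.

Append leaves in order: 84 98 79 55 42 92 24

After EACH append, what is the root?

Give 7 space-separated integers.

After append 84 (leaves=[84]):
  L0: [84]
  root=84
After append 98 (leaves=[84, 98]):
  L0: [84, 98]
  L1: h(84,98)=(84*31+98)%997=708 -> [708]
  root=708
After append 79 (leaves=[84, 98, 79]):
  L0: [84, 98, 79]
  L1: h(84,98)=(84*31+98)%997=708 h(79,79)=(79*31+79)%997=534 -> [708, 534]
  L2: h(708,534)=(708*31+534)%997=548 -> [548]
  root=548
After append 55 (leaves=[84, 98, 79, 55]):
  L0: [84, 98, 79, 55]
  L1: h(84,98)=(84*31+98)%997=708 h(79,55)=(79*31+55)%997=510 -> [708, 510]
  L2: h(708,510)=(708*31+510)%997=524 -> [524]
  root=524
After append 42 (leaves=[84, 98, 79, 55, 42]):
  L0: [84, 98, 79, 55, 42]
  L1: h(84,98)=(84*31+98)%997=708 h(79,55)=(79*31+55)%997=510 h(42,42)=(42*31+42)%997=347 -> [708, 510, 347]
  L2: h(708,510)=(708*31+510)%997=524 h(347,347)=(347*31+347)%997=137 -> [524, 137]
  L3: h(524,137)=(524*31+137)%997=429 -> [429]
  root=429
After append 92 (leaves=[84, 98, 79, 55, 42, 92]):
  L0: [84, 98, 79, 55, 42, 92]
  L1: h(84,98)=(84*31+98)%997=708 h(79,55)=(79*31+55)%997=510 h(42,92)=(42*31+92)%997=397 -> [708, 510, 397]
  L2: h(708,510)=(708*31+510)%997=524 h(397,397)=(397*31+397)%997=740 -> [524, 740]
  L3: h(524,740)=(524*31+740)%997=35 -> [35]
  root=35
After append 24 (leaves=[84, 98, 79, 55, 42, 92, 24]):
  L0: [84, 98, 79, 55, 42, 92, 24]
  L1: h(84,98)=(84*31+98)%997=708 h(79,55)=(79*31+55)%997=510 h(42,92)=(42*31+92)%997=397 h(24,24)=(24*31+24)%997=768 -> [708, 510, 397, 768]
  L2: h(708,510)=(708*31+510)%997=524 h(397,768)=(397*31+768)%997=114 -> [524, 114]
  L3: h(524,114)=(524*31+114)%997=406 -> [406]
  root=406

Answer: 84 708 548 524 429 35 406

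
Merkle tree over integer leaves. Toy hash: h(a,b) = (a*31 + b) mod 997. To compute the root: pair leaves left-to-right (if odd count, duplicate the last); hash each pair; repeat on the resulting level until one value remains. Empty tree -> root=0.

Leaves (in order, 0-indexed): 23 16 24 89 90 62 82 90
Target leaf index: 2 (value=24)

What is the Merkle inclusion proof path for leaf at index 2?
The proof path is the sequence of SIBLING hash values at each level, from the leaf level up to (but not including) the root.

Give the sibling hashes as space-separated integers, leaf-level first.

Answer: 89 729 317

Derivation:
L0 (leaves): [23, 16, 24, 89, 90, 62, 82, 90], target index=2
L1: h(23,16)=(23*31+16)%997=729 [pair 0] h(24,89)=(24*31+89)%997=833 [pair 1] h(90,62)=(90*31+62)%997=858 [pair 2] h(82,90)=(82*31+90)%997=638 [pair 3] -> [729, 833, 858, 638]
  Sibling for proof at L0: 89
L2: h(729,833)=(729*31+833)%997=501 [pair 0] h(858,638)=(858*31+638)%997=317 [pair 1] -> [501, 317]
  Sibling for proof at L1: 729
L3: h(501,317)=(501*31+317)%997=893 [pair 0] -> [893]
  Sibling for proof at L2: 317
Root: 893
Proof path (sibling hashes from leaf to root): [89, 729, 317]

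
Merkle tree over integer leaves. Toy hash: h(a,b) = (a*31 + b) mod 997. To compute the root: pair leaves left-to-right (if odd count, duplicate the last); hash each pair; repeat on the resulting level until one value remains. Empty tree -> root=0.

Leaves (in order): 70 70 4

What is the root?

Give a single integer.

Answer: 775

Derivation:
L0: [70, 70, 4]
L1: h(70,70)=(70*31+70)%997=246 h(4,4)=(4*31+4)%997=128 -> [246, 128]
L2: h(246,128)=(246*31+128)%997=775 -> [775]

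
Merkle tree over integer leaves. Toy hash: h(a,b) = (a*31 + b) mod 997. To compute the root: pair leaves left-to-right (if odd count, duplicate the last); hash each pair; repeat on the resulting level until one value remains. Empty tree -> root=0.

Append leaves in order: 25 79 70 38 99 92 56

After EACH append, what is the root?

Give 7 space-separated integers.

After append 25 (leaves=[25]):
  L0: [25]
  root=25
After append 79 (leaves=[25, 79]):
  L0: [25, 79]
  L1: h(25,79)=(25*31+79)%997=854 -> [854]
  root=854
After append 70 (leaves=[25, 79, 70]):
  L0: [25, 79, 70]
  L1: h(25,79)=(25*31+79)%997=854 h(70,70)=(70*31+70)%997=246 -> [854, 246]
  L2: h(854,246)=(854*31+246)%997=798 -> [798]
  root=798
After append 38 (leaves=[25, 79, 70, 38]):
  L0: [25, 79, 70, 38]
  L1: h(25,79)=(25*31+79)%997=854 h(70,38)=(70*31+38)%997=214 -> [854, 214]
  L2: h(854,214)=(854*31+214)%997=766 -> [766]
  root=766
After append 99 (leaves=[25, 79, 70, 38, 99]):
  L0: [25, 79, 70, 38, 99]
  L1: h(25,79)=(25*31+79)%997=854 h(70,38)=(70*31+38)%997=214 h(99,99)=(99*31+99)%997=177 -> [854, 214, 177]
  L2: h(854,214)=(854*31+214)%997=766 h(177,177)=(177*31+177)%997=679 -> [766, 679]
  L3: h(766,679)=(766*31+679)%997=497 -> [497]
  root=497
After append 92 (leaves=[25, 79, 70, 38, 99, 92]):
  L0: [25, 79, 70, 38, 99, 92]
  L1: h(25,79)=(25*31+79)%997=854 h(70,38)=(70*31+38)%997=214 h(99,92)=(99*31+92)%997=170 -> [854, 214, 170]
  L2: h(854,214)=(854*31+214)%997=766 h(170,170)=(170*31+170)%997=455 -> [766, 455]
  L3: h(766,455)=(766*31+455)%997=273 -> [273]
  root=273
After append 56 (leaves=[25, 79, 70, 38, 99, 92, 56]):
  L0: [25, 79, 70, 38, 99, 92, 56]
  L1: h(25,79)=(25*31+79)%997=854 h(70,38)=(70*31+38)%997=214 h(99,92)=(99*31+92)%997=170 h(56,56)=(56*31+56)%997=795 -> [854, 214, 170, 795]
  L2: h(854,214)=(854*31+214)%997=766 h(170,795)=(170*31+795)%997=83 -> [766, 83]
  L3: h(766,83)=(766*31+83)%997=898 -> [898]
  root=898

Answer: 25 854 798 766 497 273 898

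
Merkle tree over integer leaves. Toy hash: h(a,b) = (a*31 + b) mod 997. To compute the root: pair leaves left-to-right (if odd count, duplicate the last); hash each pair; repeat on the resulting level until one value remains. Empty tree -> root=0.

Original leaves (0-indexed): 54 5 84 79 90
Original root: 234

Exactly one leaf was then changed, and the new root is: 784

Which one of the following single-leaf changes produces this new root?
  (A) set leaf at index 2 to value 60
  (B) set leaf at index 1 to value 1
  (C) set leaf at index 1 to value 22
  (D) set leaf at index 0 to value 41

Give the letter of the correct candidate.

Original leaves: [54, 5, 84, 79, 90]
Target new root: 784
Try each candidate change and compute the resulting root:
Candidate A: set leaf[2] = 60 -> leaves = [54, 5, 60, 79, 90]
  L0: [54, 5, 60, 79, 90]
  L1: h(54,5)=(54*31+5)%997=682 h(60,79)=(60*31+79)%997=942 h(90,90)=(90*31+90)%997=886 -> [682, 942, 886]
  L2: h(682,942)=(682*31+942)%997=150 h(886,886)=(886*31+886)%997=436 -> [150, 436]
  L3: h(150,436)=(150*31+436)%997=101 -> [101]
  root = 101 != target 784
Candidate B: set leaf[1] = 1 -> leaves = [54, 1, 84, 79, 90]
  L0: [54, 1, 84, 79, 90]
  L1: h(54,1)=(54*31+1)%997=678 h(84,79)=(84*31+79)%997=689 h(90,90)=(90*31+90)%997=886 -> [678, 689, 886]
  L2: h(678,689)=(678*31+689)%997=770 h(886,886)=(886*31+886)%997=436 -> [770, 436]
  L3: h(770,436)=(770*31+436)%997=378 -> [378]
  root = 378 != target 784
Candidate C: set leaf[1] = 22 -> leaves = [54, 22, 84, 79, 90]
  L0: [54, 22, 84, 79, 90]
  L1: h(54,22)=(54*31+22)%997=699 h(84,79)=(84*31+79)%997=689 h(90,90)=(90*31+90)%997=886 -> [699, 689, 886]
  L2: h(699,689)=(699*31+689)%997=424 h(886,886)=(886*31+886)%997=436 -> [424, 436]
  L3: h(424,436)=(424*31+436)%997=619 -> [619]
  root = 619 != target 784
Candidate D: set leaf[0] = 41 -> leaves = [41, 5, 84, 79, 90]
  L0: [41, 5, 84, 79, 90]
  L1: h(41,5)=(41*31+5)%997=279 h(84,79)=(84*31+79)%997=689 h(90,90)=(90*31+90)%997=886 -> [279, 689, 886]
  L2: h(279,689)=(279*31+689)%997=365 h(886,886)=(886*31+886)%997=436 -> [365, 436]
  L3: h(365,436)=(365*31+436)%997=784 -> [784]
  root = 784 == target 784  ** MATCH **
Candidate D produces the target root.

Answer: D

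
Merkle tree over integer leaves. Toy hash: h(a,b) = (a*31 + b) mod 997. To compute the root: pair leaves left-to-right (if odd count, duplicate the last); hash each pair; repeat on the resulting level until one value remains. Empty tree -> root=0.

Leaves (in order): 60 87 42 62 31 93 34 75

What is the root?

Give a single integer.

L0: [60, 87, 42, 62, 31, 93, 34, 75]
L1: h(60,87)=(60*31+87)%997=950 h(42,62)=(42*31+62)%997=367 h(31,93)=(31*31+93)%997=57 h(34,75)=(34*31+75)%997=132 -> [950, 367, 57, 132]
L2: h(950,367)=(950*31+367)%997=904 h(57,132)=(57*31+132)%997=902 -> [904, 902]
L3: h(904,902)=(904*31+902)%997=13 -> [13]

Answer: 13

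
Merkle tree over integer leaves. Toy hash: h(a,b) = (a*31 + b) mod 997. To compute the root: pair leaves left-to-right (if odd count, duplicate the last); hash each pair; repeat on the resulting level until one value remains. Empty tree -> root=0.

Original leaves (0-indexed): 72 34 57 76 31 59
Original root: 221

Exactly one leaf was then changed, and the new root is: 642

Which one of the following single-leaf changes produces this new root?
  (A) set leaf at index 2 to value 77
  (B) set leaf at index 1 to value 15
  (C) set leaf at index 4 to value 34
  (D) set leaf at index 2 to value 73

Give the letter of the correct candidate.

Answer: D

Derivation:
Original leaves: [72, 34, 57, 76, 31, 59]
Target new root: 642
Try each candidate change and compute the resulting root:
Candidate A: set leaf[2] = 77 -> leaves = [72, 34, 77, 76, 31, 59]
  L0: [72, 34, 77, 76, 31, 59]
  L1: h(72,34)=(72*31+34)%997=272 h(77,76)=(77*31+76)%997=469 h(31,59)=(31*31+59)%997=23 -> [272, 469, 23]
  L2: h(272,469)=(272*31+469)%997=925 h(23,23)=(23*31+23)%997=736 -> [925, 736]
  L3: h(925,736)=(925*31+736)%997=498 -> [498]
  root = 498 != target 642
Candidate B: set leaf[1] = 15 -> leaves = [72, 15, 57, 76, 31, 59]
  L0: [72, 15, 57, 76, 31, 59]
  L1: h(72,15)=(72*31+15)%997=253 h(57,76)=(57*31+76)%997=846 h(31,59)=(31*31+59)%997=23 -> [253, 846, 23]
  L2: h(253,846)=(253*31+846)%997=713 h(23,23)=(23*31+23)%997=736 -> [713, 736]
  L3: h(713,736)=(713*31+736)%997=905 -> [905]
  root = 905 != target 642
Candidate C: set leaf[4] = 34 -> leaves = [72, 34, 57, 76, 34, 59]
  L0: [72, 34, 57, 76, 34, 59]
  L1: h(72,34)=(72*31+34)%997=272 h(57,76)=(57*31+76)%997=846 h(34,59)=(34*31+59)%997=116 -> [272, 846, 116]
  L2: h(272,846)=(272*31+846)%997=305 h(116,116)=(116*31+116)%997=721 -> [305, 721]
  L3: h(305,721)=(305*31+721)%997=206 -> [206]
  root = 206 != target 642
Candidate D: set leaf[2] = 73 -> leaves = [72, 34, 73, 76, 31, 59]
  L0: [72, 34, 73, 76, 31, 59]
  L1: h(72,34)=(72*31+34)%997=272 h(73,76)=(73*31+76)%997=345 h(31,59)=(31*31+59)%997=23 -> [272, 345, 23]
  L2: h(272,345)=(272*31+345)%997=801 h(23,23)=(23*31+23)%997=736 -> [801, 736]
  L3: h(801,736)=(801*31+736)%997=642 -> [642]
  root = 642 == target 642  ** MATCH **
Candidate D produces the target root.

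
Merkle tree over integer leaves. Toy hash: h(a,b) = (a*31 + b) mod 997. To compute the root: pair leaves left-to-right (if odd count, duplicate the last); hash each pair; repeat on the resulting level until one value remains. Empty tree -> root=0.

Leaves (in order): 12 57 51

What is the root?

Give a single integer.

L0: [12, 57, 51]
L1: h(12,57)=(12*31+57)%997=429 h(51,51)=(51*31+51)%997=635 -> [429, 635]
L2: h(429,635)=(429*31+635)%997=973 -> [973]

Answer: 973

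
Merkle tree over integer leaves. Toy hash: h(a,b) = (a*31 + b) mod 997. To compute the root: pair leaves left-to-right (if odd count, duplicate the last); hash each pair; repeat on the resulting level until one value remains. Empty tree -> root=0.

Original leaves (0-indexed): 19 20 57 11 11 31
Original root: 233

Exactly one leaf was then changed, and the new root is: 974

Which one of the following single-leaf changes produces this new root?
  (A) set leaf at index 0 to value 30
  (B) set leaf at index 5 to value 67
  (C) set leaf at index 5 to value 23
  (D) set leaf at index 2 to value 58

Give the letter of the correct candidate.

Answer: C

Derivation:
Original leaves: [19, 20, 57, 11, 11, 31]
Target new root: 974
Try each candidate change and compute the resulting root:
Candidate A: set leaf[0] = 30 -> leaves = [30, 20, 57, 11, 11, 31]
  L0: [30, 20, 57, 11, 11, 31]
  L1: h(30,20)=(30*31+20)%997=950 h(57,11)=(57*31+11)%997=781 h(11,31)=(11*31+31)%997=372 -> [950, 781, 372]
  L2: h(950,781)=(950*31+781)%997=321 h(372,372)=(372*31+372)%997=937 -> [321, 937]
  L3: h(321,937)=(321*31+937)%997=918 -> [918]
  root = 918 != target 974
Candidate B: set leaf[5] = 67 -> leaves = [19, 20, 57, 11, 11, 67]
  L0: [19, 20, 57, 11, 11, 67]
  L1: h(19,20)=(19*31+20)%997=609 h(57,11)=(57*31+11)%997=781 h(11,67)=(11*31+67)%997=408 -> [609, 781, 408]
  L2: h(609,781)=(609*31+781)%997=717 h(408,408)=(408*31+408)%997=95 -> [717, 95]
  L3: h(717,95)=(717*31+95)%997=388 -> [388]
  root = 388 != target 974
Candidate C: set leaf[5] = 23 -> leaves = [19, 20, 57, 11, 11, 23]
  L0: [19, 20, 57, 11, 11, 23]
  L1: h(19,20)=(19*31+20)%997=609 h(57,11)=(57*31+11)%997=781 h(11,23)=(11*31+23)%997=364 -> [609, 781, 364]
  L2: h(609,781)=(609*31+781)%997=717 h(364,364)=(364*31+364)%997=681 -> [717, 681]
  L3: h(717,681)=(717*31+681)%997=974 -> [974]
  root = 974 == target 974  ** MATCH **
Candidate D: set leaf[2] = 58 -> leaves = [19, 20, 58, 11, 11, 31]
  L0: [19, 20, 58, 11, 11, 31]
  L1: h(19,20)=(19*31+20)%997=609 h(58,11)=(58*31+11)%997=812 h(11,31)=(11*31+31)%997=372 -> [609, 812, 372]
  L2: h(609,812)=(609*31+812)%997=748 h(372,372)=(372*31+372)%997=937 -> [748, 937]
  L3: h(748,937)=(748*31+937)%997=197 -> [197]
  root = 197 != target 974
Candidate C produces the target root.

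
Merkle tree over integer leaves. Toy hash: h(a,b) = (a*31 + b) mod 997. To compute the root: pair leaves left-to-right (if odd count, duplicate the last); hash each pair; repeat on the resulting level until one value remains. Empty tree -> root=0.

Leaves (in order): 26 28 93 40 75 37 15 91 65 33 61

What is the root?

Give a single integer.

L0: [26, 28, 93, 40, 75, 37, 15, 91, 65, 33, 61]
L1: h(26,28)=(26*31+28)%997=834 h(93,40)=(93*31+40)%997=929 h(75,37)=(75*31+37)%997=368 h(15,91)=(15*31+91)%997=556 h(65,33)=(65*31+33)%997=54 h(61,61)=(61*31+61)%997=955 -> [834, 929, 368, 556, 54, 955]
L2: h(834,929)=(834*31+929)%997=861 h(368,556)=(368*31+556)%997=0 h(54,955)=(54*31+955)%997=635 -> [861, 0, 635]
L3: h(861,0)=(861*31+0)%997=769 h(635,635)=(635*31+635)%997=380 -> [769, 380]
L4: h(769,380)=(769*31+380)%997=291 -> [291]

Answer: 291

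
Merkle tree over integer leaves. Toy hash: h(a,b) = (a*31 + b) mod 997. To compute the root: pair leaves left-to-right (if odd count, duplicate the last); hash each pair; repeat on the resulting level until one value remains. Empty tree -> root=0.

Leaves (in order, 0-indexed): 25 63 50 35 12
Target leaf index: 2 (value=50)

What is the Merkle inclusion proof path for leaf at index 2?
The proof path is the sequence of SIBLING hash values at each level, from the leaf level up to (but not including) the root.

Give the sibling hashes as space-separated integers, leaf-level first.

Answer: 35 838 324

Derivation:
L0 (leaves): [25, 63, 50, 35, 12], target index=2
L1: h(25,63)=(25*31+63)%997=838 [pair 0] h(50,35)=(50*31+35)%997=588 [pair 1] h(12,12)=(12*31+12)%997=384 [pair 2] -> [838, 588, 384]
  Sibling for proof at L0: 35
L2: h(838,588)=(838*31+588)%997=644 [pair 0] h(384,384)=(384*31+384)%997=324 [pair 1] -> [644, 324]
  Sibling for proof at L1: 838
L3: h(644,324)=(644*31+324)%997=348 [pair 0] -> [348]
  Sibling for proof at L2: 324
Root: 348
Proof path (sibling hashes from leaf to root): [35, 838, 324]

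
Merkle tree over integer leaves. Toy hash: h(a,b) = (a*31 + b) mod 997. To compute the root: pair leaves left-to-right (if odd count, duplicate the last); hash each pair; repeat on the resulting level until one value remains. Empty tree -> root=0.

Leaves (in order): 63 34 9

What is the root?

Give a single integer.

Answer: 71

Derivation:
L0: [63, 34, 9]
L1: h(63,34)=(63*31+34)%997=990 h(9,9)=(9*31+9)%997=288 -> [990, 288]
L2: h(990,288)=(990*31+288)%997=71 -> [71]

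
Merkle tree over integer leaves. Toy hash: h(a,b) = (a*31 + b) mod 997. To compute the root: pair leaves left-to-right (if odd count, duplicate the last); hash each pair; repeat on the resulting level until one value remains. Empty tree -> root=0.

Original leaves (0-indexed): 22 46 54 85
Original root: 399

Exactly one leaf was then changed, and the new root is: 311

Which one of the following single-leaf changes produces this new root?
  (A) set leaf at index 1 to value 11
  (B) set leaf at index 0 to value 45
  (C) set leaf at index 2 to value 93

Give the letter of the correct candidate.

Original leaves: [22, 46, 54, 85]
Target new root: 311
Try each candidate change and compute the resulting root:
Candidate A: set leaf[1] = 11 -> leaves = [22, 11, 54, 85]
  L0: [22, 11, 54, 85]
  L1: h(22,11)=(22*31+11)%997=693 h(54,85)=(54*31+85)%997=762 -> [693, 762]
  L2: h(693,762)=(693*31+762)%997=311 -> [311]
  root = 311 == target 311  ** MATCH **
Candidate B: set leaf[0] = 45 -> leaves = [45, 46, 54, 85]
  L0: [45, 46, 54, 85]
  L1: h(45,46)=(45*31+46)%997=444 h(54,85)=(54*31+85)%997=762 -> [444, 762]
  L2: h(444,762)=(444*31+762)%997=568 -> [568]
  root = 568 != target 311
Candidate C: set leaf[2] = 93 -> leaves = [22, 46, 93, 85]
  L0: [22, 46, 93, 85]
  L1: h(22,46)=(22*31+46)%997=728 h(93,85)=(93*31+85)%997=974 -> [728, 974]
  L2: h(728,974)=(728*31+974)%997=611 -> [611]
  root = 611 != target 311
Candidate A produces the target root.

Answer: A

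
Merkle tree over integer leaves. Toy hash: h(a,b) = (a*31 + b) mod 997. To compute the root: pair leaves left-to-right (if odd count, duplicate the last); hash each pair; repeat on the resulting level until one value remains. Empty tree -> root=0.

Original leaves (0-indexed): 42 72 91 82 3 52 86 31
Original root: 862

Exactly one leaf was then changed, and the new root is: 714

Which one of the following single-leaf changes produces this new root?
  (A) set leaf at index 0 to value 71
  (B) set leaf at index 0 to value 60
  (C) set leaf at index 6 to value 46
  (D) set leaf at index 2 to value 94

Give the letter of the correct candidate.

Original leaves: [42, 72, 91, 82, 3, 52, 86, 31]
Target new root: 714
Try each candidate change and compute the resulting root:
Candidate A: set leaf[0] = 71 -> leaves = [71, 72, 91, 82, 3, 52, 86, 31]
  L0: [71, 72, 91, 82, 3, 52, 86, 31]
  L1: h(71,72)=(71*31+72)%997=279 h(91,82)=(91*31+82)%997=909 h(3,52)=(3*31+52)%997=145 h(86,31)=(86*31+31)%997=703 -> [279, 909, 145, 703]
  L2: h(279,909)=(279*31+909)%997=585 h(145,703)=(145*31+703)%997=213 -> [585, 213]
  L3: h(585,213)=(585*31+213)%997=402 -> [402]
  root = 402 != target 714
Candidate B: set leaf[0] = 60 -> leaves = [60, 72, 91, 82, 3, 52, 86, 31]
  L0: [60, 72, 91, 82, 3, 52, 86, 31]
  L1: h(60,72)=(60*31+72)%997=935 h(91,82)=(91*31+82)%997=909 h(3,52)=(3*31+52)%997=145 h(86,31)=(86*31+31)%997=703 -> [935, 909, 145, 703]
  L2: h(935,909)=(935*31+909)%997=981 h(145,703)=(145*31+703)%997=213 -> [981, 213]
  L3: h(981,213)=(981*31+213)%997=714 -> [714]
  root = 714 == target 714  ** MATCH **
Candidate C: set leaf[6] = 46 -> leaves = [42, 72, 91, 82, 3, 52, 46, 31]
  L0: [42, 72, 91, 82, 3, 52, 46, 31]
  L1: h(42,72)=(42*31+72)%997=377 h(91,82)=(91*31+82)%997=909 h(3,52)=(3*31+52)%997=145 h(46,31)=(46*31+31)%997=460 -> [377, 909, 145, 460]
  L2: h(377,909)=(377*31+909)%997=632 h(145,460)=(145*31+460)%997=967 -> [632, 967]
  L3: h(632,967)=(632*31+967)%997=619 -> [619]
  root = 619 != target 714
Candidate D: set leaf[2] = 94 -> leaves = [42, 72, 94, 82, 3, 52, 86, 31]
  L0: [42, 72, 94, 82, 3, 52, 86, 31]
  L1: h(42,72)=(42*31+72)%997=377 h(94,82)=(94*31+82)%997=5 h(3,52)=(3*31+52)%997=145 h(86,31)=(86*31+31)%997=703 -> [377, 5, 145, 703]
  L2: h(377,5)=(377*31+5)%997=725 h(145,703)=(145*31+703)%997=213 -> [725, 213]
  L3: h(725,213)=(725*31+213)%997=754 -> [754]
  root = 754 != target 714
Candidate B produces the target root.

Answer: B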